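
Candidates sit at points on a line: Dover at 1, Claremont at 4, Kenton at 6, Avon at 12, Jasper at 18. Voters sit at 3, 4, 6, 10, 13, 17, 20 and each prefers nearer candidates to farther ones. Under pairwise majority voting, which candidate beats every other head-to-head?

Avon

With single-peaked preferences on a line, the Condorcet winner is the candidate closest to the median voter.
The median voter (position 10) is closest to Avon at 12.
Check: Avon vs Dover — voters closer to Avon: 4 of 7.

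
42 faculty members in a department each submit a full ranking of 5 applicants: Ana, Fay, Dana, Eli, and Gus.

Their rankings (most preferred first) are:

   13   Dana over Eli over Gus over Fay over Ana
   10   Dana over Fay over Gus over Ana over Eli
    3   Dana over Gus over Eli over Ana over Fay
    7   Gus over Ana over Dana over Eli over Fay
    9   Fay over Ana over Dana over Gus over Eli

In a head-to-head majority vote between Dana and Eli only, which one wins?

Dana

Ballots ranking Dana above Eli: 13+10+3+7+9 = 42.
Ballots ranking Eli above Dana: 0.
Dana wins the head-to-head, 42–0.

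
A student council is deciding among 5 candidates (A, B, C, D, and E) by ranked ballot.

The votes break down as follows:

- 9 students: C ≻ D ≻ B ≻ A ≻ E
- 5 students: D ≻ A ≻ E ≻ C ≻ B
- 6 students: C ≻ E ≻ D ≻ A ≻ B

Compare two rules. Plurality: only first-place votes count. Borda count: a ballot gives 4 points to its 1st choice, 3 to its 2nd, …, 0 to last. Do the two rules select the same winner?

Yes

Plurality first-place counts: A 0, B 0, C 15, D 5, E 0 → C.
Borda totals: A 30, B 18, C 65, D 59, E 28 → C.
The two rules agree on C.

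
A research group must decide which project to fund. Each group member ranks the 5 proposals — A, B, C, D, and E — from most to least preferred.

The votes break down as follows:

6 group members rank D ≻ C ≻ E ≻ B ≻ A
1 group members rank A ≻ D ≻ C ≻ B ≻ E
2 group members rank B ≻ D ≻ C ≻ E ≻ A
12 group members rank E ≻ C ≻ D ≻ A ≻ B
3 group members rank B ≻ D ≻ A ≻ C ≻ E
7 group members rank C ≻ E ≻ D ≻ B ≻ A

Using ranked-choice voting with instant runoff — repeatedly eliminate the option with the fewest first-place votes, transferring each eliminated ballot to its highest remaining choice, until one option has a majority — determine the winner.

Round 1: E 12, C 7, D 6, B 5, A 1. A has the fewest and is eliminated.
Round 2: E 12, C 7, D 7, B 5. B has the fewest and is eliminated.
Round 3: D 12, E 12, C 7. C has the fewest and is eliminated.
Round 4: E 19, D 12. E has a majority.

E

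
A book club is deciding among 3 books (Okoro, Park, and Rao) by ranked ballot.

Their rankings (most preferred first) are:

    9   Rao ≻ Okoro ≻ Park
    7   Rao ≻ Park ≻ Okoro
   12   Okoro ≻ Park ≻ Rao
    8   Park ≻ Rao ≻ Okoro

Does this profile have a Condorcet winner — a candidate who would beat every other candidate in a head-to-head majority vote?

Head-to-head results (36 voters total):
Okoro vs Park: Okoro wins 21–15.
Okoro vs Rao: Rao wins 24–12.
Park vs Rao: Park wins 20–16.
No candidate beats all others: Okoro beats Park beats Rao beats Okoro, a majority cycle.

No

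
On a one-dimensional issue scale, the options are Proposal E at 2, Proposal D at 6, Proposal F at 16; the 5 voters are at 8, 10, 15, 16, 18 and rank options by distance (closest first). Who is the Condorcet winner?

Proposal F

With single-peaked preferences on a line, the Condorcet winner is the candidate closest to the median voter.
The median voter (position 15) is closest to Proposal F at 16.
Check: Proposal F vs Proposal E — voters closer to Proposal F: 4 of 5.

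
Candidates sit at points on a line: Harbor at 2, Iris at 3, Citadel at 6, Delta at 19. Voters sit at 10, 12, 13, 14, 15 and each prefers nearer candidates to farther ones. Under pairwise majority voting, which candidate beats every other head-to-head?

With single-peaked preferences on a line, the Condorcet winner is the candidate closest to the median voter.
The median voter (position 13) is closest to Delta at 19.
Check: Delta vs Citadel — voters closer to Delta: 3 of 5.

Delta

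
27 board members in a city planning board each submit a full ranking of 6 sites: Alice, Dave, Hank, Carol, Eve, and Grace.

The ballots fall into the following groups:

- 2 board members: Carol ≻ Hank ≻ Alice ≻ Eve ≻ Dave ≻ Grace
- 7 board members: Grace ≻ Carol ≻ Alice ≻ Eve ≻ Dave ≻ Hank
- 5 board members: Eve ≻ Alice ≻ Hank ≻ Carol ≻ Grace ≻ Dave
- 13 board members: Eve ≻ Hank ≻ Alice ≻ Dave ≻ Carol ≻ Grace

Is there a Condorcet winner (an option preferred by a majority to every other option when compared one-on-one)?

Yes

Head-to-head results (27 voters total):
Alice vs Dave: Alice wins 27–0.
Alice vs Hank: Hank wins 15–12.
Alice vs Carol: Alice wins 18–9.
Alice vs Eve: Eve wins 18–9.
Alice vs Grace: Alice wins 20–7.
Dave vs Hank: Hank wins 20–7.
Dave vs Carol: Carol wins 14–13.
Dave vs Eve: Eve wins 27–0.
Dave vs Grace: Dave wins 15–12.
Hank vs Carol: Hank wins 18–9.
Hank vs Eve: Eve wins 25–2.
Hank vs Grace: Hank wins 20–7.
Carol vs Eve: Eve wins 18–9.
Carol vs Grace: Carol wins 20–7.
Eve vs Grace: Eve wins 20–7.
Eve beats each rival — Alice (18–9), Dave (27–0), Hank (25–2), Carol (18–9), Grace (20–7) — so Eve is the Condorcet winner.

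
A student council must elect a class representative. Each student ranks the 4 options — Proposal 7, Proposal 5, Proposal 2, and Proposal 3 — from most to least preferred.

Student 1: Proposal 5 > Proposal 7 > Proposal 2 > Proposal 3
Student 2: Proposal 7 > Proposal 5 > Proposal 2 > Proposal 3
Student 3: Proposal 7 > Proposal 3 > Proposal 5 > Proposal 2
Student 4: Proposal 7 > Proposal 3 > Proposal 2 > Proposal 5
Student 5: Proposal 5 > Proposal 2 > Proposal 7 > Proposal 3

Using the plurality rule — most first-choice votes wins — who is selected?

Proposal 7

First-place vote totals:
  Proposal 7: 3
  Proposal 5: 2
  Proposal 2: 0
  Proposal 3: 0
Proposal 7 has the most first-place votes.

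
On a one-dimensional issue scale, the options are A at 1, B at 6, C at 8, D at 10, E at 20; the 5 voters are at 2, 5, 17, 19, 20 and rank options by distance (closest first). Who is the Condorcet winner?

E

With single-peaked preferences on a line, the Condorcet winner is the candidate closest to the median voter.
The median voter (position 17) is closest to E at 20.
Check: E vs A — voters closer to E: 3 of 5.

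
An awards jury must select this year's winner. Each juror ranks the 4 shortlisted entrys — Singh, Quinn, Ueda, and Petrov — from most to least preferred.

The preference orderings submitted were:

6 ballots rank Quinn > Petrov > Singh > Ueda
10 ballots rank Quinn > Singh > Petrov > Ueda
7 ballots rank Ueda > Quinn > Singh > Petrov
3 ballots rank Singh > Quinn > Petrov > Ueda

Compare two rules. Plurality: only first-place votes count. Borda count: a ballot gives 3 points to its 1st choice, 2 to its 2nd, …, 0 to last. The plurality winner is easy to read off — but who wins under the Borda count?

Plurality first-place counts: Singh 3, Quinn 16, Ueda 7, Petrov 0 → Quinn.
Borda totals: Singh 42, Quinn 68, Ueda 21, Petrov 25 → Quinn.

Quinn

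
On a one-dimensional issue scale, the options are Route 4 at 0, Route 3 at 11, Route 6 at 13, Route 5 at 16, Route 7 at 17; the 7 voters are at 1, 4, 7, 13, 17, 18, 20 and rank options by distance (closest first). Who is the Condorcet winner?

Route 6

With single-peaked preferences on a line, the Condorcet winner is the candidate closest to the median voter.
The median voter (position 13) is closest to Route 6 at 13.
Check: Route 6 vs Route 4 — voters closer to Route 6: 5 of 7.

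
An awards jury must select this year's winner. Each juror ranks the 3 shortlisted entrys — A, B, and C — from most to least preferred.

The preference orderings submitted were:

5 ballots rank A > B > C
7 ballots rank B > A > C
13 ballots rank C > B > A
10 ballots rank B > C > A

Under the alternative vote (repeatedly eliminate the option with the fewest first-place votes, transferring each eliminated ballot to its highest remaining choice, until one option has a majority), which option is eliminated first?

A

Round 1: B 17, C 13, A 5. A has the fewest and is eliminated.
Round 2: B 22, C 13. B has a majority.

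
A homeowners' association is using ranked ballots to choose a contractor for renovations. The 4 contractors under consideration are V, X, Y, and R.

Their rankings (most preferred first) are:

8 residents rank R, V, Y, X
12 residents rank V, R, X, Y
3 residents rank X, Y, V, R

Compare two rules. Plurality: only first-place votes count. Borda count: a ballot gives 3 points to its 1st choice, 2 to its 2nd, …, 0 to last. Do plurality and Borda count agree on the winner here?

Plurality first-place counts: V 12, X 3, Y 0, R 8 → V.
Borda totals: V 55, X 21, Y 14, R 48 → V.
The two rules agree on V.

Yes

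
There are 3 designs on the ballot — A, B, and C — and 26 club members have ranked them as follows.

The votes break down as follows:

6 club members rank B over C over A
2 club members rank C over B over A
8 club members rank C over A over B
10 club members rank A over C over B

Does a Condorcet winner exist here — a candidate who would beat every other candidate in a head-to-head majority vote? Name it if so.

Head-to-head results (26 voters total):
A vs B: A wins 18–8.
A vs C: C wins 16–10.
B vs C: C wins 20–6.
C beats each rival — A (16–10), B (20–6) — so C is the Condorcet winner.

C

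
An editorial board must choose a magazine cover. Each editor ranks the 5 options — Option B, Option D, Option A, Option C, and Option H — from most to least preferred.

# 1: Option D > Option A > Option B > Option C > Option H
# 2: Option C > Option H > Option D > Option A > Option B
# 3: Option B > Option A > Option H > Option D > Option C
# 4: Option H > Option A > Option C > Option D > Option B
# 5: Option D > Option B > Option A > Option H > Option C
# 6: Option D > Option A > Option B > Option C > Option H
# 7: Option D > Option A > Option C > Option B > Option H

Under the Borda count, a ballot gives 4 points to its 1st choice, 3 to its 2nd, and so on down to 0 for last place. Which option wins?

Borda scores:
  Option B: 2 + 0 + 4 + 0 + 3 + 2 + 1 = 12
  Option D: 4 + 2 + 1 + 1 + 4 + 4 + 4 = 20
  Option A: 3 + 1 + 3 + 3 + 2 + 3 + 3 = 18
  Option C: 1 + 4 + 0 + 2 + 0 + 1 + 2 = 10
  Option H: 0 + 3 + 2 + 4 + 1 + 0 + 0 = 10
Option D has the highest total.

Option D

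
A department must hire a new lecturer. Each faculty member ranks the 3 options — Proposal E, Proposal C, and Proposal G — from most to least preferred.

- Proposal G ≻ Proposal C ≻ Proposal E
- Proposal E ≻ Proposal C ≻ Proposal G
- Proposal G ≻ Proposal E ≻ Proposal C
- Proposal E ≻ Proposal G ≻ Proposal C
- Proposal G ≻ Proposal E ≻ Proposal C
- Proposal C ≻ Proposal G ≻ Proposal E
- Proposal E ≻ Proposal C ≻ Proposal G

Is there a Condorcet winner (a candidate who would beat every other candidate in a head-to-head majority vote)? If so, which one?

Head-to-head results (7 voters total):
Proposal E vs Proposal C: Proposal E wins 5–2.
Proposal E vs Proposal G: Proposal G wins 4–3.
Proposal C vs Proposal G: Proposal G wins 4–3.
Proposal G beats each rival — Proposal E (4–3), Proposal C (4–3) — so Proposal G is the Condorcet winner.

Proposal G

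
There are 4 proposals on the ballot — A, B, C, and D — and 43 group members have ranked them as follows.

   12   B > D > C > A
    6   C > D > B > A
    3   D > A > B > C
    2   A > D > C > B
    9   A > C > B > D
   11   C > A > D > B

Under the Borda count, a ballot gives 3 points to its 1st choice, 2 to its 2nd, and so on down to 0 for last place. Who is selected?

Borda scores:
  A: 12·0 + 6·0 + 3·2 + 2·3 + 9·3 + 11·2 = 61
  B: 12·3 + 6·1 + 3·1 + 2·0 + 9·1 + 11·0 = 54
  C: 12·1 + 6·3 + 3·0 + 2·1 + 9·2 + 11·3 = 83
  D: 12·2 + 6·2 + 3·3 + 2·2 + 9·0 + 11·1 = 60
C has the highest total.

C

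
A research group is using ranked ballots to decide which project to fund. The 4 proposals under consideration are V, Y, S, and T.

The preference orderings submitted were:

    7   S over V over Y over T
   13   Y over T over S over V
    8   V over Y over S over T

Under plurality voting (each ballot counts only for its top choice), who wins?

Y

First-place vote totals:
  V: 8
  Y: 13
  S: 7
  T: 0
Y has the most first-place votes.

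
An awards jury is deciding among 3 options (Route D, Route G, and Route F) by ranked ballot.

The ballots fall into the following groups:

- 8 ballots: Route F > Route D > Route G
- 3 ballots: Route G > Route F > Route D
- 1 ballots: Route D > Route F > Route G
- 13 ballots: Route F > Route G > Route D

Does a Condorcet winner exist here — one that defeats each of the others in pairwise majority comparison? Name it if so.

Head-to-head results (25 voters total):
Route D vs Route G: Route G wins 16–9.
Route D vs Route F: Route F wins 24–1.
Route G vs Route F: Route F wins 22–3.
Route F beats each rival — Route D (24–1), Route G (22–3) — so Route F is the Condorcet winner.

Route F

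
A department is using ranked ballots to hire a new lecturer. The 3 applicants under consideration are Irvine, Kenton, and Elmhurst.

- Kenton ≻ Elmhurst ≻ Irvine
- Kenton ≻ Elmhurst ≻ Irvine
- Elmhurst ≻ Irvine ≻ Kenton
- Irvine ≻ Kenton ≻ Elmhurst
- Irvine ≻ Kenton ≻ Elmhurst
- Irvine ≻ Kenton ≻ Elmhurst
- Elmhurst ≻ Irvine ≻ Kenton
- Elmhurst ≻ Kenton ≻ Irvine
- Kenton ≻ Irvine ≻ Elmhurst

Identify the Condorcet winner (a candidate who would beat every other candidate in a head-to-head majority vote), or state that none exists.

There is no Condorcet winner

Head-to-head results (9 voters total):
Irvine vs Kenton: Irvine wins 5–4.
Irvine vs Elmhurst: Elmhurst wins 5–4.
Kenton vs Elmhurst: Kenton wins 6–3.
No candidate beats all others: Irvine beats Kenton beats Elmhurst beats Irvine, a majority cycle.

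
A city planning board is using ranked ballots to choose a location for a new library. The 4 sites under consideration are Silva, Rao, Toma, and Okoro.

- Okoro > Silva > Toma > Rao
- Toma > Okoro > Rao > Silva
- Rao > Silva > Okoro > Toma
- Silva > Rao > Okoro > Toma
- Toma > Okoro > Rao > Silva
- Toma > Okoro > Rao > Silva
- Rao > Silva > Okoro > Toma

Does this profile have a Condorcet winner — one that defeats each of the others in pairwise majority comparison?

Yes

Head-to-head results (7 voters total):
Silva vs Rao: Rao wins 5–2.
Silva vs Toma: Silva wins 4–3.
Silva vs Okoro: Okoro wins 4–3.
Rao vs Toma: Toma wins 4–3.
Rao vs Okoro: Okoro wins 4–3.
Toma vs Okoro: Okoro wins 4–3.
Okoro beats each rival — Silva (4–3), Rao (4–3), Toma (4–3) — so Okoro is the Condorcet winner.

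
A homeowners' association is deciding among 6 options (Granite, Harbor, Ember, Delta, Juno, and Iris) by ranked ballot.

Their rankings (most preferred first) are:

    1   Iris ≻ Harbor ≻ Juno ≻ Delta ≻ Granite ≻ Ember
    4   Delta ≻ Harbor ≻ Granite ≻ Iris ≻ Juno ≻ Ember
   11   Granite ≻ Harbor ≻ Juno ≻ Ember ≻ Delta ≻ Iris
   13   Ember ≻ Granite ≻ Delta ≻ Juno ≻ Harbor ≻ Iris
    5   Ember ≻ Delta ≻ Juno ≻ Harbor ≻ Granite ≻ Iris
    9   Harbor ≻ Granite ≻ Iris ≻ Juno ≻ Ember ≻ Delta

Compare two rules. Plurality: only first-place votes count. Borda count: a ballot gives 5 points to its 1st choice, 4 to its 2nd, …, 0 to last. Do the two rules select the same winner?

Plurality first-place counts: Granite 11, Harbor 9, Ember 18, Delta 4, Juno 0, Iris 1 → Ember.
Borda totals: Granite 161, Harbor 132, Ember 121, Delta 92, Juno 99, Iris 40 → Granite.
The two rules disagree: plurality picks Ember, Borda picks Granite.

No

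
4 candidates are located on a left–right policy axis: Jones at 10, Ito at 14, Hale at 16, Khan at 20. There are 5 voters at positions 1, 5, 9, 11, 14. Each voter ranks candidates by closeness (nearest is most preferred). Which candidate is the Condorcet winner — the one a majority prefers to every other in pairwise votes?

With single-peaked preferences on a line, the Condorcet winner is the candidate closest to the median voter.
The median voter (position 9) is closest to Jones at 10.
Check: Jones vs Hale — voters closer to Jones: 4 of 5.

Jones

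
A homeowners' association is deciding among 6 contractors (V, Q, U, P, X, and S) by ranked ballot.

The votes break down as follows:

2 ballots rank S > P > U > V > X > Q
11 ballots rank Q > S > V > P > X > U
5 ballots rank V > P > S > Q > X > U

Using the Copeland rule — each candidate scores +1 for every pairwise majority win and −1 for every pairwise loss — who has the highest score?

Q

Pairwise results:
  V vs Q: Q wins 11–7.
  V vs U: V wins 16–2.
  V vs P: V wins 16–2.
  V vs X: V wins 18–0.
  V vs S: S wins 13–5.
  Q vs U: Q wins 16–2.
  Q vs P: Q wins 11–7.
  Q vs X: Q wins 16–2.
  Q vs S: Q wins 11–7.
  U vs P: P wins 18–0.
  U vs X: X wins 16–2.
  U vs S: S wins 18–0.
  P vs X: P wins 18–0.
  P vs S: S wins 13–5.
  X vs S: S wins 18–0.
Copeland scores (wins − losses):
  V: 3 − 2 = 1
  Q: 5 − 0 = 5
  U: 0 − 5 = -5
  P: 2 − 3 = -1
  X: 1 − 4 = -3
  S: 4 − 1 = 3
Q has the best Copeland score.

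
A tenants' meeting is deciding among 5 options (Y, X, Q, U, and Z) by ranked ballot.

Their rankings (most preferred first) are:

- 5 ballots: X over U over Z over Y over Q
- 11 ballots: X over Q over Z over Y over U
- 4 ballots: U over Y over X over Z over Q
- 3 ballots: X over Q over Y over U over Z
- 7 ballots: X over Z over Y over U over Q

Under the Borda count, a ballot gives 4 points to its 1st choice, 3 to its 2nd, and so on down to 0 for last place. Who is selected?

X

Borda scores:
  Y: 5·1 + 11·1 + 4·3 + 3·2 + 7·2 = 48
  X: 5·4 + 11·4 + 4·2 + 3·4 + 7·4 = 112
  Q: 5·0 + 11·3 + 4·0 + 3·3 + 7·0 = 42
  U: 5·3 + 11·0 + 4·4 + 3·1 + 7·1 = 41
  Z: 5·2 + 11·2 + 4·1 + 3·0 + 7·3 = 57
X has the highest total.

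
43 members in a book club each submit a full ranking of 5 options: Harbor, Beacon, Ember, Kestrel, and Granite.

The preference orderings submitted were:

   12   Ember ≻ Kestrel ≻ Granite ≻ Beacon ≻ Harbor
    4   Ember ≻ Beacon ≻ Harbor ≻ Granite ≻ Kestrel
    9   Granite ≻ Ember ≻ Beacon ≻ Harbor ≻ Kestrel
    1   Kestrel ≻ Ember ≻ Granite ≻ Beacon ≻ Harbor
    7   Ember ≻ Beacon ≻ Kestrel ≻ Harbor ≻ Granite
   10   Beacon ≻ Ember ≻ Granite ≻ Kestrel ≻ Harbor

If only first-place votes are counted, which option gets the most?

First-place vote totals:
  Harbor: 0
  Beacon: 10
  Ember: 23
  Kestrel: 1
  Granite: 9
Ember has the most first-place votes.

Ember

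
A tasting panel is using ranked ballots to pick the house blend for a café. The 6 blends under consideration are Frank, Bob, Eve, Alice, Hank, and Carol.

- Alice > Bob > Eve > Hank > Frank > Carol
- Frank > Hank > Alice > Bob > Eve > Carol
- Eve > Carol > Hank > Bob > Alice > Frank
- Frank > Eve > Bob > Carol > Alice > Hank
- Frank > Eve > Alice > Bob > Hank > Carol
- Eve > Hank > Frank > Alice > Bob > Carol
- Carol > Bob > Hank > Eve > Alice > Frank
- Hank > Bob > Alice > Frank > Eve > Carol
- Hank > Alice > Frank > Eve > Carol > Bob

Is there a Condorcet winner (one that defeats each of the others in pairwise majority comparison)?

No

Head-to-head results (9 voters total):
Frank vs Bob: Frank wins 5–4.
Frank vs Eve: Frank wins 5–4.
Frank vs Alice: Alice wins 5–4.
Frank vs Hank: Hank wins 6–3.
Frank vs Carol: Frank wins 7–2.
Bob vs Eve: Eve wins 5–4.
Bob vs Alice: Alice wins 5–4.
Bob vs Hank: Hank wins 5–4.
Bob vs Carol: Bob wins 6–3.
Eve vs Alice: Eve wins 5–4.
Eve vs Hank: Eve wins 5–4.
Eve vs Carol: Eve wins 8–1.
Alice vs Hank: Hank wins 6–3.
Alice vs Carol: Alice wins 6–3.
Hank vs Carol: Hank wins 6–3.
No candidate beats all others: Frank beats Eve beats Alice beats Frank, a majority cycle.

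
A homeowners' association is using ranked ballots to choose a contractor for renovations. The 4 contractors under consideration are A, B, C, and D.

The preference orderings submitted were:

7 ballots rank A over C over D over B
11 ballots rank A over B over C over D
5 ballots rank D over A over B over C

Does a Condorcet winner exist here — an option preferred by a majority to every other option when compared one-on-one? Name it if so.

Head-to-head results (23 voters total):
A vs B: A wins 23–0.
A vs C: A wins 23–0.
A vs D: A wins 18–5.
B vs C: B wins 16–7.
B vs D: D wins 12–11.
C vs D: C wins 18–5.
A beats each rival — B (23–0), C (23–0), D (18–5) — so A is the Condorcet winner.

A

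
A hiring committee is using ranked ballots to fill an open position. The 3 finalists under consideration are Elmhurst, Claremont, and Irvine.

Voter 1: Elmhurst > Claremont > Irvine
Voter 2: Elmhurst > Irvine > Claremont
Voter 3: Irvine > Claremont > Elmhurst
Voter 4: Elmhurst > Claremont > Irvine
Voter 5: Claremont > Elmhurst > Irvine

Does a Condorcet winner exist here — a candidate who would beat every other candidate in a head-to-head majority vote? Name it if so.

Head-to-head results (5 voters total):
Elmhurst vs Claremont: Elmhurst wins 3–2.
Elmhurst vs Irvine: Elmhurst wins 4–1.
Claremont vs Irvine: Claremont wins 3–2.
Elmhurst beats each rival — Claremont (3–2), Irvine (4–1) — so Elmhurst is the Condorcet winner.

Elmhurst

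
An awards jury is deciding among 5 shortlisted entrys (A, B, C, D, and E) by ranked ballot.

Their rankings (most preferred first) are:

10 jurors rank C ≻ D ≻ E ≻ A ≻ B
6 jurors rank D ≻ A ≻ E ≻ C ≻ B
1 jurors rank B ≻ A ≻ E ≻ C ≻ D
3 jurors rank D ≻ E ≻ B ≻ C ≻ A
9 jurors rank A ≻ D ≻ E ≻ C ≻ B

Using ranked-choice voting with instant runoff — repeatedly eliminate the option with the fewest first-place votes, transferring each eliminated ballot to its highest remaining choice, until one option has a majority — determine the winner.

Round 1: C 10, A 9, D 9, B 1, E 0. E has the fewest and is eliminated.
Round 2: C 10, A 9, D 9, B 1. B has the fewest and is eliminated.
Round 3: A 10, C 10, D 9. D has the fewest and is eliminated.
Round 4: A 16, C 13. A has a majority.

A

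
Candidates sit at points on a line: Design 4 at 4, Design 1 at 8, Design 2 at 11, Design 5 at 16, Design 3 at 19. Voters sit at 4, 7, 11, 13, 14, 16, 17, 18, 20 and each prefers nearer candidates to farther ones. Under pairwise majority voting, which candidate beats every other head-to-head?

Design 5

With single-peaked preferences on a line, the Condorcet winner is the candidate closest to the median voter.
The median voter (position 14) is closest to Design 5 at 16.
Check: Design 5 vs Design 4 — voters closer to Design 5: 7 of 9.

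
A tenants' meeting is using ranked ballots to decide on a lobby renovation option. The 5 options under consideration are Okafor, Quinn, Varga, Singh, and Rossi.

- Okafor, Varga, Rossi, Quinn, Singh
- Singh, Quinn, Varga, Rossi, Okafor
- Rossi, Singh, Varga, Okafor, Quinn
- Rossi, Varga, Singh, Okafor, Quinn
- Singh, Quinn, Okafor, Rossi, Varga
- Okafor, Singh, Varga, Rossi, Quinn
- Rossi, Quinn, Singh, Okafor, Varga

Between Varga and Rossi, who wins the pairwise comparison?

Ballots ranking Varga above Rossi: 3.
Ballots ranking Rossi above Varga: 4.
Rossi wins the head-to-head, 4–3.

Rossi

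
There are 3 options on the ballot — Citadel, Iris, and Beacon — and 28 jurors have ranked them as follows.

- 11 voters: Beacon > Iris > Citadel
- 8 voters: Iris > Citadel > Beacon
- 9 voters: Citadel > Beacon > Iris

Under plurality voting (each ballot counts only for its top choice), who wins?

First-place vote totals:
  Citadel: 9
  Iris: 8
  Beacon: 11
Beacon has the most first-place votes.

Beacon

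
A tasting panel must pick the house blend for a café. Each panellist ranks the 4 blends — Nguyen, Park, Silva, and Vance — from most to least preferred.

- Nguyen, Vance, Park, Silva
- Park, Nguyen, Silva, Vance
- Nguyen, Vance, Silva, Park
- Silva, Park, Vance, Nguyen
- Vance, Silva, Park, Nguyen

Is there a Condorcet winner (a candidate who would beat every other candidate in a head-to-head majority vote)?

No

Head-to-head results (5 voters total):
Nguyen vs Park: Park wins 3–2.
Nguyen vs Silva: Nguyen wins 3–2.
Nguyen vs Vance: Nguyen wins 3–2.
Park vs Silva: Silva wins 3–2.
Park vs Vance: Vance wins 3–2.
Silva vs Vance: Vance wins 3–2.
No candidate beats all others: Nguyen beats Silva beats Park beats Nguyen, a majority cycle.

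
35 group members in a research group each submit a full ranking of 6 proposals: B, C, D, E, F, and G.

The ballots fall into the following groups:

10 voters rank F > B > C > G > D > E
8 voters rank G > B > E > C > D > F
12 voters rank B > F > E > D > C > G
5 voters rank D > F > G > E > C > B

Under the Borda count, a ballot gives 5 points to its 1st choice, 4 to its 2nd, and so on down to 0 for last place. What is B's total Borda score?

132

Borda scores:
  B: 10·4 + 8·4 + 12·5 + 5·0 = 132
  C: 10·3 + 8·2 + 12·1 + 5·1 = 63
  D: 10·1 + 8·1 + 12·2 + 5·5 = 67
  E: 10·0 + 8·3 + 12·3 + 5·2 = 70
  F: 10·5 + 8·0 + 12·4 + 5·4 = 118
  G: 10·2 + 8·5 + 12·0 + 5·3 = 75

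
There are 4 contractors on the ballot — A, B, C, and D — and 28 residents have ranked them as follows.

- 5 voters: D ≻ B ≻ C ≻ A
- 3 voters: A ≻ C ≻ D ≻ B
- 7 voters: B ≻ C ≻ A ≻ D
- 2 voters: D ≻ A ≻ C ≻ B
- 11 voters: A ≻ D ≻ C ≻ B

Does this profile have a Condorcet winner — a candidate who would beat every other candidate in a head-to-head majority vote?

Head-to-head results (28 voters total):
A vs B: A wins 16–12.
A vs C: A wins 16–12.
A vs D: A wins 21–7.
B vs C: C wins 16–12.
B vs D: D wins 21–7.
C vs D: D wins 18–10.
A beats each rival — B (16–12), C (16–12), D (21–7) — so A is the Condorcet winner.

Yes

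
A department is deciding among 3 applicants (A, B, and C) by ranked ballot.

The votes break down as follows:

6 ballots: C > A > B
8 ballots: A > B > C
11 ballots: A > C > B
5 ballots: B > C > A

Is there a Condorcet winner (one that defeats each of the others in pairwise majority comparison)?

Head-to-head results (30 voters total):
A vs B: A wins 25–5.
A vs C: A wins 19–11.
B vs C: C wins 17–13.
A beats each rival — B (25–5), C (19–11) — so A is the Condorcet winner.

Yes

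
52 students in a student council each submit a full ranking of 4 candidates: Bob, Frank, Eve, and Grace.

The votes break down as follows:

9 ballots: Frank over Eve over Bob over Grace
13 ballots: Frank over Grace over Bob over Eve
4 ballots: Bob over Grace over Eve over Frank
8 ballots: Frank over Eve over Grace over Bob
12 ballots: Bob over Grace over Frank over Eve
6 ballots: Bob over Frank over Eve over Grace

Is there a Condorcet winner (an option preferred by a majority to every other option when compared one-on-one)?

Head-to-head results (52 voters total):
Bob vs Frank: Frank wins 30–22.
Bob vs Eve: Bob wins 35–17.
Bob vs Grace: Bob wins 31–21.
Frank vs Eve: Frank wins 48–4.
Frank vs Grace: Frank wins 36–16.
Eve vs Grace: Grace wins 29–23.
Frank beats each rival — Bob (30–22), Eve (48–4), Grace (36–16) — so Frank is the Condorcet winner.

Yes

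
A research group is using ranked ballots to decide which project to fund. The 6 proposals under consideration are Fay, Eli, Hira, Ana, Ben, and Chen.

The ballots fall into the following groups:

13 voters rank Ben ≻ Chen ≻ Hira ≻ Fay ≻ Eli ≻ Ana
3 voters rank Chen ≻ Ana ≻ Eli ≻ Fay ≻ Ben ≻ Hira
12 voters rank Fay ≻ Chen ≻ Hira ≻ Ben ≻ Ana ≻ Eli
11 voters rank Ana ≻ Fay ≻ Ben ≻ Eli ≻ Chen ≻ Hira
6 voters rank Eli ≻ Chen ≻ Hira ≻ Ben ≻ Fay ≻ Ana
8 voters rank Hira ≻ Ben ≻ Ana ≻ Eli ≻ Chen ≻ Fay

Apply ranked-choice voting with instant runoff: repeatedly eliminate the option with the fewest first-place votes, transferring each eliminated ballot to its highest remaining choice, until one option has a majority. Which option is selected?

Round 1: Ben 13, Fay 12, Ana 11, Hira 8, Eli 6, Chen 3. Chen has the fewest and is eliminated.
Round 2: Ana 14, Ben 13, Fay 12, Hira 8, Eli 6. Eli has the fewest and is eliminated.
Round 3: Hira 14, Ana 14, Ben 13, Fay 12. Fay has the fewest and is eliminated.
Round 4: Hira 26, Ana 14, Ben 13. Ben has the fewest and is eliminated.
Round 5: Hira 39, Ana 14. Hira has a majority.

Hira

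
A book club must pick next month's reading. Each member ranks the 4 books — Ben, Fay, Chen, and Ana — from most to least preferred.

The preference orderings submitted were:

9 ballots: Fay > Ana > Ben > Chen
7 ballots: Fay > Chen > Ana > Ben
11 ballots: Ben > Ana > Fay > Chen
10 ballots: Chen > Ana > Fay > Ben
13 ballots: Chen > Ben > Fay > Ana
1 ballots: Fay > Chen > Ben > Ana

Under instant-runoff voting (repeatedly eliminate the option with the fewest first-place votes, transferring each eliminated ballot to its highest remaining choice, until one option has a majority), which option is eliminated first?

Ana

Round 1: Chen 23, Fay 17, Ben 11, Ana 0. Ana has the fewest and is eliminated.
Round 2: Chen 23, Fay 17, Ben 11. Ben has the fewest and is eliminated.
Round 3: Fay 28, Chen 23. Fay has a majority.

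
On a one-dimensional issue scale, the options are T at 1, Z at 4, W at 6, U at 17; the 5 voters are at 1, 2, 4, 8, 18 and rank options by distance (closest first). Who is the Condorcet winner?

Z

With single-peaked preferences on a line, the Condorcet winner is the candidate closest to the median voter.
The median voter (position 4) is closest to Z at 4.
Check: Z vs U — voters closer to Z: 4 of 5.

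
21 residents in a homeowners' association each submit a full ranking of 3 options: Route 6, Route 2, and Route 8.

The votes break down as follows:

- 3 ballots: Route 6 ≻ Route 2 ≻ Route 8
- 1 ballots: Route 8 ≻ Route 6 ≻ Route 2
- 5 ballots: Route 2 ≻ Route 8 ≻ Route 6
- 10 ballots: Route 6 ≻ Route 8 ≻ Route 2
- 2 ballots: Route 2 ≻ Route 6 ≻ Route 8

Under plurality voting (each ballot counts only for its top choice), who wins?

Route 6

First-place vote totals:
  Route 6: 13
  Route 2: 7
  Route 8: 1
Route 6 has the most first-place votes.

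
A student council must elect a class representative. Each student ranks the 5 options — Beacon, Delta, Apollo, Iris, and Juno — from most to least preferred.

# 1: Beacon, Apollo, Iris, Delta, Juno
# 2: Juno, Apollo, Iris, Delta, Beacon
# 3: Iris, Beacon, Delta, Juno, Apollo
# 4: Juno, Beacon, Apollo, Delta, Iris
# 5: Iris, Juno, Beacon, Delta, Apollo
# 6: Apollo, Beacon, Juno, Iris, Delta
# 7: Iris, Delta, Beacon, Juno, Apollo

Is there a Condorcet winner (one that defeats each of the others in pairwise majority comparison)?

No

Head-to-head results (7 voters total):
Beacon vs Delta: Beacon wins 5–2.
Beacon vs Apollo: Beacon wins 5–2.
Beacon vs Iris: Iris wins 4–3.
Beacon vs Juno: Beacon wins 4–3.
Delta vs Apollo: Apollo wins 4–3.
Delta vs Iris: Iris wins 6–1.
Delta vs Juno: Juno wins 4–3.
Apollo vs Iris: Apollo wins 4–3.
Apollo vs Juno: Juno wins 5–2.
Iris vs Juno: Iris wins 4–3.
No candidate beats all others: Beacon beats Apollo beats Iris beats Beacon, a majority cycle.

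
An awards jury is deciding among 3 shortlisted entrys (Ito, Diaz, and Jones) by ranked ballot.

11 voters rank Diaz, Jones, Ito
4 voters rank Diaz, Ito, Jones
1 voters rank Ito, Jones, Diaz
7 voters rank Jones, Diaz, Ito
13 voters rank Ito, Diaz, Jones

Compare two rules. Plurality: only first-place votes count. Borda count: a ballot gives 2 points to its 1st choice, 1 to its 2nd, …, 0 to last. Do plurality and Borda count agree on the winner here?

Plurality first-place counts: Ito 14, Diaz 15, Jones 7 → Diaz.
Borda totals: Ito 32, Diaz 50, Jones 26 → Diaz.
The two rules agree on Diaz.

Yes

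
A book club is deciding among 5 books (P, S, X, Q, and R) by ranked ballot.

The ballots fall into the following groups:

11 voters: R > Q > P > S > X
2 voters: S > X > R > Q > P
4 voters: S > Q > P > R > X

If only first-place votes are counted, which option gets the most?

R

First-place vote totals:
  P: 0
  S: 6
  X: 0
  Q: 0
  R: 11
R has the most first-place votes.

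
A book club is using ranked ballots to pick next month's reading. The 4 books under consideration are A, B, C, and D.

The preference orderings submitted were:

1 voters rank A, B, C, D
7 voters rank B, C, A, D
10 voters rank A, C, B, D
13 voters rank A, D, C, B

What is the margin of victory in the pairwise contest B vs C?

15

Ballots ranking B above C: 1+7 = 8.
Ballots ranking C above B: 10+13 = 23.
C wins 23–8, a margin of 15.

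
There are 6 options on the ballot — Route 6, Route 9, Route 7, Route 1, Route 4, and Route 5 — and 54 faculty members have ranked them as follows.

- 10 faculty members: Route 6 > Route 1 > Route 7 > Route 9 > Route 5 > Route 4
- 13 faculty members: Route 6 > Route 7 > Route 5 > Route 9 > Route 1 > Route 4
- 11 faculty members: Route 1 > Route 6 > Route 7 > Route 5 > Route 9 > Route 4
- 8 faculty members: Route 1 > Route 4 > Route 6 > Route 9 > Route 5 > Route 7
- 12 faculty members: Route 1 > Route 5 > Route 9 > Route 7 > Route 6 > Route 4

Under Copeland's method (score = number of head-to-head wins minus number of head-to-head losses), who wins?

Route 1

Pairwise results:
  Route 6 vs Route 9: Route 6 wins 42–12.
  Route 6 vs Route 7: Route 6 wins 42–12.
  Route 6 vs Route 1: Route 1 wins 31–23.
  Route 6 vs Route 4: Route 6 wins 46–8.
  Route 6 vs Route 5: Route 6 wins 42–12.
  Route 9 vs Route 7: Route 7 wins 34–20.
  Route 9 vs Route 1: Route 1 wins 41–13.
  Route 9 vs Route 4: Route 9 wins 46–8.
  Route 9 vs Route 5: Route 5 wins 36–18.
  Route 7 vs Route 1: Route 1 wins 41–13.
  Route 7 vs Route 4: Route 7 wins 46–8.
  Route 7 vs Route 5: Route 7 wins 34–20.
  Route 1 vs Route 4: Route 1 wins 54–0.
  Route 1 vs Route 5: Route 1 wins 41–13.
  Route 4 vs Route 5: Route 5 wins 46–8.
Copeland scores (wins − losses):
  Route 6: 4 − 1 = 3
  Route 9: 1 − 4 = -3
  Route 7: 3 − 2 = 1
  Route 1: 5 − 0 = 5
  Route 4: 0 − 5 = -5
  Route 5: 2 − 3 = -1
Route 1 has the best Copeland score.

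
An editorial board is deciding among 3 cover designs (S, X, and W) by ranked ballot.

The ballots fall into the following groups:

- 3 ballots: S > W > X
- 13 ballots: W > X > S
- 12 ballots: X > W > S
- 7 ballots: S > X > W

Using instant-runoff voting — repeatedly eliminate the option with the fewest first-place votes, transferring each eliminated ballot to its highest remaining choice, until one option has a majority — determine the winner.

Round 1: W 13, X 12, S 10. S has the fewest and is eliminated.
Round 2: X 19, W 16. X has a majority.

X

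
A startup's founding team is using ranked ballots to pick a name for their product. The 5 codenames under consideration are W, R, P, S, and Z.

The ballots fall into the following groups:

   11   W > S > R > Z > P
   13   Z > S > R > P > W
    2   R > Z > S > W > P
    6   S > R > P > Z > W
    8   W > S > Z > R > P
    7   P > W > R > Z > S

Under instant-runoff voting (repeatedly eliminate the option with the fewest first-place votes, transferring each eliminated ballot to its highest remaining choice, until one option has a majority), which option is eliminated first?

Round 1: W 19, Z 13, P 7, S 6, R 2. R has the fewest and is eliminated.
Round 2: W 19, Z 15, P 7, S 6. S has the fewest and is eliminated.
Round 3: W 19, Z 15, P 13. P has the fewest and is eliminated.
Round 4: W 26, Z 21. W has a majority.

R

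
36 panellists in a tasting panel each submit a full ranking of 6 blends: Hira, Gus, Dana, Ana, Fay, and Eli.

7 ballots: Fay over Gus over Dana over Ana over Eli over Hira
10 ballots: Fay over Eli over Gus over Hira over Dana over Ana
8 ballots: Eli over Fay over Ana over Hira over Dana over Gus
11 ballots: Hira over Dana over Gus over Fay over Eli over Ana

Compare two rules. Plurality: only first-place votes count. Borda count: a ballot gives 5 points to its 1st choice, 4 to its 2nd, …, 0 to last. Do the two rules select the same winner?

Plurality first-place counts: Hira 11, Gus 0, Dana 0, Ana 0, Fay 17, Eli 8 → Fay.
Borda totals: Hira 91, Gus 91, Dana 83, Ana 38, Fay 139, Eli 98 → Fay.
The two rules agree on Fay.

Yes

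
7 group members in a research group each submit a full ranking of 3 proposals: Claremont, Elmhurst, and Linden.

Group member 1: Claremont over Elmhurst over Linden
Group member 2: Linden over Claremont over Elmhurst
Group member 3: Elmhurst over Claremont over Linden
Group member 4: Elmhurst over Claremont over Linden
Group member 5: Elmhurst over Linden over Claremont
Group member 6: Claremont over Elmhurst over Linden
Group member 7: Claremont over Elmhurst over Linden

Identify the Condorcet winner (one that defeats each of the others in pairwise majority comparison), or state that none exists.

Head-to-head results (7 voters total):
Claremont vs Elmhurst: Claremont wins 4–3.
Claremont vs Linden: Claremont wins 5–2.
Elmhurst vs Linden: Elmhurst wins 6–1.
Claremont beats each rival — Elmhurst (4–3), Linden (5–2) — so Claremont is the Condorcet winner.

Claremont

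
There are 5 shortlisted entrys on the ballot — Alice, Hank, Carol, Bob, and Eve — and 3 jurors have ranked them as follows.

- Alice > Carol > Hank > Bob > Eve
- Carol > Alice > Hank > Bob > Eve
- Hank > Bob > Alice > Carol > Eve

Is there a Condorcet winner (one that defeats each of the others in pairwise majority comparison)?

Yes

Head-to-head results (3 voters total):
Alice vs Hank: Alice wins 2–1.
Alice vs Carol: Alice wins 2–1.
Alice vs Bob: Alice wins 2–1.
Alice vs Eve: Alice wins 3–0.
Hank vs Carol: Carol wins 2–1.
Hank vs Bob: Hank wins 3–0.
Hank vs Eve: Hank wins 3–0.
Carol vs Bob: Carol wins 2–1.
Carol vs Eve: Carol wins 3–0.
Bob vs Eve: Bob wins 3–0.
Alice beats each rival — Hank (2–1), Carol (2–1), Bob (2–1), Eve (3–0) — so Alice is the Condorcet winner.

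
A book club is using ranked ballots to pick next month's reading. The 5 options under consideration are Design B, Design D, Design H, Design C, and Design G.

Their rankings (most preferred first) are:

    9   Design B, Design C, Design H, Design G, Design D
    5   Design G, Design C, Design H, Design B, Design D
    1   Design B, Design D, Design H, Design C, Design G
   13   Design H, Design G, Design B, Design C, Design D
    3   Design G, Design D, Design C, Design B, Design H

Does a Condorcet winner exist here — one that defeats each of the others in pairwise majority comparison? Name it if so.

Head-to-head results (31 voters total):
Design B vs Design D: Design B wins 28–3.
Design B vs Design H: Design H wins 18–13.
Design B vs Design C: Design B wins 23–8.
Design B vs Design G: Design G wins 21–10.
Design D vs Design H: Design H wins 27–4.
Design D vs Design C: Design C wins 27–4.
Design D vs Design G: Design G wins 30–1.
Design H vs Design C: Design C wins 17–14.
Design H vs Design G: Design H wins 23–8.
Design C vs Design G: Design G wins 21–10.
No candidate beats all others: Design B beats Design C beats Design H beats Design B, a majority cycle.

No Condorcet winner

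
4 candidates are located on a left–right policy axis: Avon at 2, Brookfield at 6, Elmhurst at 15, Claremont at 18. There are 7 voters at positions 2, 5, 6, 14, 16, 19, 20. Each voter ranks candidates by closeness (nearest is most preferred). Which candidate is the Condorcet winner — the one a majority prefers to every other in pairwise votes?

Elmhurst

With single-peaked preferences on a line, the Condorcet winner is the candidate closest to the median voter.
The median voter (position 14) is closest to Elmhurst at 15.
Check: Elmhurst vs Avon — voters closer to Elmhurst: 4 of 7.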